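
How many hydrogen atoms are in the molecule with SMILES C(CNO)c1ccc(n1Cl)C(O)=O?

Hydrogens are implicit in SMILES; fill each atom to its normal valence:
  2 × C: 2 H each → 4
  2 × C (aromatic): 1 H each → 2
  2 × C (aromatic): no H
  2 × O: 1 H each → 2
  1 × C: no H
  1 × Cl: no H
  1 × N: 1 H
  1 × N (aromatic): no H
  1 × O: no H
  Total hydrogens = 9.

9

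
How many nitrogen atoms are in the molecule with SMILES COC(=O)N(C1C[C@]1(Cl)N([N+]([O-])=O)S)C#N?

4

The symbol for nitrogen appears 4 times in the SMILES.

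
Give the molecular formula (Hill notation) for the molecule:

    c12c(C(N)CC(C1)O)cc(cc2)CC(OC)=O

Heavy atoms from the SMILES: 13 C, 1 N, 3 O.
Implicit hydrogens by atom environment:
  3 × C: 2 H each → 6
  3 × C (aromatic): 1 H each → 3
  3 × C (aromatic): no H
  2 × C: 1 H each → 2
  2 × O: no H
  1 × C: 3 H
  1 × C: no H
  1 × N: 2 H
  1 × O: 1 H
  Total hydrogens = 17.
Molecular formula: C13H17NO3

C13H17NO3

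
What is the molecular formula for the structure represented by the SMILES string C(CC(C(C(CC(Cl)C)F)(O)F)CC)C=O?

Heavy atoms from the SMILES: 11 C, 1 Cl, 2 F, 2 O.
Implicit hydrogens by atom environment:
  4 × C: 2 H each → 8
  4 × C: 1 H each → 4
  2 × C: 3 H each → 6
  2 × F: no H
  1 × C: no H
  1 × Cl: no H
  1 × O: 1 H
  1 × O: no H
  Total hydrogens = 19.
Molecular formula: C11H19ClF2O2

C11H19ClF2O2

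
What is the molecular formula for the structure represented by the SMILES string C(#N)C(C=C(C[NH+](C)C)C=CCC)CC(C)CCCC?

C18H33N2+

Heavy atoms from the SMILES: 18 C, 2 N.
Implicit hydrogens by atom environment:
  6 × C: 2 H each → 12
  5 × C: 3 H each → 15
  5 × C: 1 H each → 5
  2 × C: no H
  1 × N (charge +1): 1 H
  1 × N: no H
  Total hydrogens = 33.
Net charge +1.
Molecular formula: C18H33N2+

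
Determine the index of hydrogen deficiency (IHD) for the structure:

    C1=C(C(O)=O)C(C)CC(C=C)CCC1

4

Molecular formula from the SMILES: C12H18O2.
DoU = (2C + 2 + N − H − X)/2 = (2·12 + 2 + 0 − 18 − 0)/2 = 8/2 = 4.
(Structurally: 1 ring(s) + 3 π bond(s) = 4.)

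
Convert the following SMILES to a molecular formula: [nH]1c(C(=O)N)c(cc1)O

Heavy atoms from the SMILES: 5 C, 2 N, 2 O.
Implicit hydrogens by atom environment:
  2 × C (aromatic): 1 H each → 2
  2 × C (aromatic): no H
  1 × C: no H
  1 × N: 2 H
  1 × N (aromatic): 1 H
  1 × O: 1 H
  1 × O: no H
  Total hydrogens = 6.
Molecular formula: C5H6N2O2

C5H6N2O2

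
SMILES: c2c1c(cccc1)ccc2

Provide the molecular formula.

Heavy atoms from the SMILES: 10 C.
Implicit hydrogens by atom environment:
  8 × C (aromatic): 1 H each → 8
  2 × C (aromatic): no H
  Total hydrogens = 8.
Molecular formula: C10H8

C10H8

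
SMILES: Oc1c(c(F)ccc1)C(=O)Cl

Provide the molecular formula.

Heavy atoms from the SMILES: 7 C, 1 Cl, 1 F, 2 O.
Implicit hydrogens by atom environment:
  3 × C (aromatic): 1 H each → 3
  3 × C (aromatic): no H
  1 × C: no H
  1 × Cl: no H
  1 × F: no H
  1 × O: 1 H
  1 × O: no H
  Total hydrogens = 4.
Molecular formula: C7H4ClFO2

C7H4ClFO2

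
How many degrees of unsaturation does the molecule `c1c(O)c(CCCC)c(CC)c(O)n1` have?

Molecular formula from the SMILES: C11H17NO2.
DoU = (2C + 2 + N − H − X)/2 = (2·11 + 2 + 1 − 17 − 0)/2 = 8/2 = 4.
(Structurally: 1 ring(s) + 3 π bond(s) = 4.)

4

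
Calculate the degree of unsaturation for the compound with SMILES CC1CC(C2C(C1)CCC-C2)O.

Molecular formula from the SMILES: C11H20O.
DoU = (2C + 2 + N − H − X)/2 = (2·11 + 2 + 0 − 20 − 0)/2 = 4/2 = 2.
(Structurally: 2 ring(s) + 0 π bond(s) = 2.)

2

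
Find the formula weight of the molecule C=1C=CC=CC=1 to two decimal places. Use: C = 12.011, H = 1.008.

Molecular formula: C6H6.
M = 6×12.011 + 6×1.008 = 78.11 g/mol.

78.11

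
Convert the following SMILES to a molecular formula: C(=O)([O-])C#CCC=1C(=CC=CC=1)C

C11H9O2-

Heavy atoms from the SMILES: 11 C, 2 O.
Implicit hydrogens by atom environment:
  4 × C (aromatic): 1 H each → 4
  3 × C: no H
  2 × C (aromatic): no H
  1 × C: 3 H
  1 × C: 2 H
  1 × O: no H
  1 × O (charge -1): no H
  Total hydrogens = 9.
Net charge -1.
Molecular formula: C11H9O2-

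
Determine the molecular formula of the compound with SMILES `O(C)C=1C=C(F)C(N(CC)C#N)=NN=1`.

Heavy atoms from the SMILES: 8 C, 1 F, 4 N, 1 O.
Implicit hydrogens by atom environment:
  3 × C (aromatic): no H
  2 × C: 3 H each → 6
  2 × N (aromatic): no H
  2 × N: no H
  1 × C: 2 H
  1 × C (aromatic): 1 H
  1 × C: no H
  1 × F: no H
  1 × O: no H
  Total hydrogens = 9.
Molecular formula: C8H9FN4O

C8H9FN4O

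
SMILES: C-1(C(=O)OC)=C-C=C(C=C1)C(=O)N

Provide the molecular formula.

C9H9NO3

Heavy atoms from the SMILES: 9 C, 1 N, 3 O.
Implicit hydrogens by atom environment:
  4 × C (aromatic): 1 H each → 4
  3 × O: no H
  2 × C (aromatic): no H
  2 × C: no H
  1 × C: 3 H
  1 × N: 2 H
  Total hydrogens = 9.
Molecular formula: C9H9NO3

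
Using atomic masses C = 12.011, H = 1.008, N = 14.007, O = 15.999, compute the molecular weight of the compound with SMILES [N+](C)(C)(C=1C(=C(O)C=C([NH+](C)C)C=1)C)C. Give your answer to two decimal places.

Molecular formula: [C12H22N2O]2+.
M = 12×12.011 + 22×1.008 + 2×14.007 + 1×15.999 = 210.32 g/mol.

210.32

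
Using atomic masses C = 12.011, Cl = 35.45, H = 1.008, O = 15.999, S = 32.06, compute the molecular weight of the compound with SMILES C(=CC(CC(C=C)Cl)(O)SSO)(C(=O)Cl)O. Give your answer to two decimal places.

305.18

Molecular formula: C8H10Cl2O4S2.
M = 8×12.011 + 2×35.45 + 10×1.008 + 4×15.999 + 2×32.06 = 305.18 g/mol.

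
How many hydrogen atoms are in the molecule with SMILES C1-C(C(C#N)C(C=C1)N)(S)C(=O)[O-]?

Hydrogens are implicit in SMILES; fill each atom to its normal valence:
  4 × C: 1 H each → 4
  3 × C: no H
  1 × C: 2 H
  1 × N: 2 H
  1 × N: no H
  1 × O: no H
  1 × O (charge -1): no H
  1 × S: 1 H
  Total hydrogens = 9.

9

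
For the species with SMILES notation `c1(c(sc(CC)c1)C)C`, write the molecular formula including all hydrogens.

C8H12S

Heavy atoms from the SMILES: 8 C, 1 S.
Implicit hydrogens by atom environment:
  3 × C: 3 H each → 9
  3 × C (aromatic): no H
  1 × C: 2 H
  1 × C (aromatic): 1 H
  1 × S (aromatic): no H
  Total hydrogens = 12.
Molecular formula: C8H12S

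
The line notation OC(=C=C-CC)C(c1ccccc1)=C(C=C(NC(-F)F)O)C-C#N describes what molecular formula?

Heavy atoms from the SMILES: 18 C, 2 F, 2 N, 2 O.
Implicit hydrogens by atom environment:
  6 × C: no H
  5 × C (aromatic): 1 H each → 5
  3 × C: 1 H each → 3
  2 × C: 2 H each → 4
  2 × F: no H
  2 × O: 1 H each → 2
  1 × C: 3 H
  1 × C (aromatic): no H
  1 × N: 1 H
  1 × N: no H
  Total hydrogens = 18.
Molecular formula: C18H18F2N2O2

C18H18F2N2O2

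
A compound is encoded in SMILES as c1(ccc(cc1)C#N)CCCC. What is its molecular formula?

Heavy atoms from the SMILES: 11 C, 1 N.
Implicit hydrogens by atom environment:
  4 × C (aromatic): 1 H each → 4
  3 × C: 2 H each → 6
  2 × C (aromatic): no H
  1 × C: 3 H
  1 × C: no H
  1 × N: no H
  Total hydrogens = 13.
Molecular formula: C11H13N

C11H13N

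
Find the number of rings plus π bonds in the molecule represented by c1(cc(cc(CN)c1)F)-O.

4

Molecular formula from the SMILES: C7H8FNO.
DoU = (2C + 2 + N − H − X)/2 = (2·7 + 2 + 1 − 8 − 1)/2 = 8/2 = 4.
(Structurally: 1 ring(s) + 3 π bond(s) = 4.)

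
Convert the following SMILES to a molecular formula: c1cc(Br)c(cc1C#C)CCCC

Heavy atoms from the SMILES: 1 Br, 12 C.
Implicit hydrogens by atom environment:
  3 × C: 2 H each → 6
  3 × C (aromatic): 1 H each → 3
  3 × C (aromatic): no H
  1 × Br: no H
  1 × C: 3 H
  1 × C: 1 H
  1 × C: no H
  Total hydrogens = 13.
Molecular formula: C12H13Br

C12H13Br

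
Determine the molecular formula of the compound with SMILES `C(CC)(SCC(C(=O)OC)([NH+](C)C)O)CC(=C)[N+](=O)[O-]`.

Heavy atoms from the SMILES: 12 C, 2 N, 5 O, 1 S.
Implicit hydrogens by atom environment:
  4 × C: 3 H each → 12
  4 × C: 2 H each → 8
  3 × C: no H
  3 × O: no H
  1 × C: 1 H
  1 × N (charge +1): 1 H
  1 × N (charge +1): no H
  1 × O: 1 H
  1 × O (charge -1): no H
  1 × S: no H
  Total hydrogens = 23.
Net charge +1.
Molecular formula: C12H23N2O5S+

C12H23N2O5S+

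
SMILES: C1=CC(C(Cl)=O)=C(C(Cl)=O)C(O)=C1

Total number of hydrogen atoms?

Hydrogens are implicit in SMILES; fill each atom to its normal valence:
  3 × C (aromatic): 1 H each → 3
  3 × C (aromatic): no H
  2 × C: no H
  2 × Cl: no H
  2 × O: no H
  1 × O: 1 H
  Total hydrogens = 4.

4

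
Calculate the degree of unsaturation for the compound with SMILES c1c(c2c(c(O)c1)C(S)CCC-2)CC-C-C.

Molecular formula from the SMILES: C14H20OS.
DoU = (2C + 2 + N − H − X)/2 = (2·14 + 2 + 0 − 20 − 0)/2 = 10/2 = 5.
(Structurally: 2 ring(s) + 3 π bond(s) = 5.)

5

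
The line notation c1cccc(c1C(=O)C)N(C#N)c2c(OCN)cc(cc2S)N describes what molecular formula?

C16H16N4O2S

Heavy atoms from the SMILES: 16 C, 4 N, 2 O, 1 S.
Implicit hydrogens by atom environment:
  6 × C (aromatic): 1 H each → 6
  6 × C (aromatic): no H
  2 × C: no H
  2 × N: 2 H each → 4
  2 × N: no H
  2 × O: no H
  1 × C: 3 H
  1 × C: 2 H
  1 × S: 1 H
  Total hydrogens = 16.
Molecular formula: C16H16N4O2S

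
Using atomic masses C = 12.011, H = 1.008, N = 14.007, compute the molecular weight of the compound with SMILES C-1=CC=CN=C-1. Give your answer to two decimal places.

Molecular formula: C5H5N.
M = 5×12.011 + 5×1.008 + 1×14.007 = 79.10 g/mol.

79.10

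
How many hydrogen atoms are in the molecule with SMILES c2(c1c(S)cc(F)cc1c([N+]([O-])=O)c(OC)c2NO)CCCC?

Hydrogens are implicit in SMILES; fill each atom to its normal valence:
  8 × C (aromatic): no H
  3 × C: 2 H each → 6
  2 × C: 3 H each → 6
  2 × C (aromatic): 1 H each → 2
  2 × O: no H
  1 × F: no H
  1 × N: 1 H
  1 × N (charge +1): no H
  1 × O: 1 H
  1 × O (charge -1): no H
  1 × S: 1 H
  Total hydrogens = 17.

17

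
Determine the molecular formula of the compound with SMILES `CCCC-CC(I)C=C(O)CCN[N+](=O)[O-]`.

Heavy atoms from the SMILES: 10 C, 1 I, 2 N, 3 O.
Implicit hydrogens by atom environment:
  6 × C: 2 H each → 12
  2 × C: 1 H each → 2
  1 × C: 3 H
  1 × C: no H
  1 × I: no H
  1 × N: 1 H
  1 × N (charge +1): no H
  1 × O: 1 H
  1 × O: no H
  1 × O (charge -1): no H
  Total hydrogens = 19.
Molecular formula: C10H19IN2O3

C10H19IN2O3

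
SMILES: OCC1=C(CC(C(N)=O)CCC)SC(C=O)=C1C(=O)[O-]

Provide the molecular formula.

C13H16NO5S-

Heavy atoms from the SMILES: 13 C, 1 N, 5 O, 1 S.
Implicit hydrogens by atom environment:
  4 × C: 2 H each → 8
  4 × C (aromatic): no H
  3 × O: no H
  2 × C: 1 H each → 2
  2 × C: no H
  1 × C: 3 H
  1 × N: 2 H
  1 × O: 1 H
  1 × O (charge -1): no H
  1 × S (aromatic): no H
  Total hydrogens = 16.
Net charge -1.
Molecular formula: C13H16NO5S-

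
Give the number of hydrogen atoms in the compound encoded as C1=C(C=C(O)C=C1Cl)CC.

9

Hydrogens are implicit in SMILES; fill each atom to its normal valence:
  3 × C (aromatic): 1 H each → 3
  3 × C (aromatic): no H
  1 × C: 3 H
  1 × C: 2 H
  1 × Cl: no H
  1 × O: 1 H
  Total hydrogens = 9.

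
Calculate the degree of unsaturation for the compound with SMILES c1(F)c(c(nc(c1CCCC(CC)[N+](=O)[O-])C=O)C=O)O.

Molecular formula from the SMILES: C13H15FN2O5.
DoU = (2C + 2 + N − H − X)/2 = (2·13 + 2 + 2 − 15 − 1)/2 = 14/2 = 7.
(Structurally: 1 ring(s) + 6 π bond(s) = 7.)

7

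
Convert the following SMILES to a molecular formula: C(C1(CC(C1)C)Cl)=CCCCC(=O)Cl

C11H16Cl2O

Heavy atoms from the SMILES: 11 C, 2 Cl, 1 O.
Implicit hydrogens by atom environment:
  5 × C: 2 H each → 10
  3 × C: 1 H each → 3
  2 × C: no H
  2 × Cl: no H
  1 × C: 3 H
  1 × O: no H
  Total hydrogens = 16.
Molecular formula: C11H16Cl2O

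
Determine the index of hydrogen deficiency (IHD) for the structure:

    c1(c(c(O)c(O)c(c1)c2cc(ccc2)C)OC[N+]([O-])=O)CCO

9

Molecular formula from the SMILES: C16H17NO6.
DoU = (2C + 2 + N − H − X)/2 = (2·16 + 2 + 1 − 17 − 0)/2 = 18/2 = 9.
(Structurally: 2 ring(s) + 7 π bond(s) = 9.)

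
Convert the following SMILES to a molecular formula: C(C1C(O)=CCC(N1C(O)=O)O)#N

C7H8N2O4

Heavy atoms from the SMILES: 7 C, 2 N, 4 O.
Implicit hydrogens by atom environment:
  3 × C: 1 H each → 3
  3 × C: no H
  3 × O: 1 H each → 3
  2 × N: no H
  1 × C: 2 H
  1 × O: no H
  Total hydrogens = 8.
Molecular formula: C7H8N2O4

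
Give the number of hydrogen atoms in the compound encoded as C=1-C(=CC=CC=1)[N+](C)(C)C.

14

Hydrogens are implicit in SMILES; fill each atom to its normal valence:
  5 × C (aromatic): 1 H each → 5
  3 × C: 3 H each → 9
  1 × C (aromatic): no H
  1 × N (charge +1): no H
  Total hydrogens = 14.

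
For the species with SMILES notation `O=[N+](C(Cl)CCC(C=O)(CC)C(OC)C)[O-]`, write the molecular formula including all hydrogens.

Heavy atoms from the SMILES: 10 C, 1 Cl, 1 N, 4 O.
Implicit hydrogens by atom environment:
  3 × C: 3 H each → 9
  3 × C: 2 H each → 6
  3 × C: 1 H each → 3
  3 × O: no H
  1 × C: no H
  1 × Cl: no H
  1 × N (charge +1): no H
  1 × O (charge -1): no H
  Total hydrogens = 18.
Molecular formula: C10H18ClNO4

C10H18ClNO4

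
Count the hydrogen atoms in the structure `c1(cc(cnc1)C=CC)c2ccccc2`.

Hydrogens are implicit in SMILES; fill each atom to its normal valence:
  8 × C (aromatic): 1 H each → 8
  3 × C (aromatic): no H
  2 × C: 1 H each → 2
  1 × C: 3 H
  1 × N (aromatic): no H
  Total hydrogens = 13.

13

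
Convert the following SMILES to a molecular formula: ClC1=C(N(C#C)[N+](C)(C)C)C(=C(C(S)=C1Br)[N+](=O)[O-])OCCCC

Heavy atoms from the SMILES: 1 Br, 15 C, 1 Cl, 3 N, 3 O, 1 S.
Implicit hydrogens by atom environment:
  6 × C (aromatic): no H
  4 × C: 3 H each → 12
  3 × C: 2 H each → 6
  2 × N (charge +1): no H
  2 × O: no H
  1 × Br: no H
  1 × C: 1 H
  1 × C: no H
  1 × Cl: no H
  1 × N: no H
  1 × O (charge -1): no H
  1 × S: 1 H
  Total hydrogens = 20.
Net charge +1.
Molecular formula: C15H20BrClN3O3S+

C15H20BrClN3O3S+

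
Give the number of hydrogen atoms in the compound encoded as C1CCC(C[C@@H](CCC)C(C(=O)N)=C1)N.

Hydrogens are implicit in SMILES; fill each atom to its normal valence:
  6 × C: 2 H each → 12
  3 × C: 1 H each → 3
  2 × C: no H
  2 × N: 2 H each → 4
  1 × C: 3 H
  1 × O: no H
  Total hydrogens = 22.

22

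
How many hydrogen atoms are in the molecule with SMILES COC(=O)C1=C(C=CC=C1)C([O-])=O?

7

Hydrogens are implicit in SMILES; fill each atom to its normal valence:
  4 × C (aromatic): 1 H each → 4
  3 × O: no H
  2 × C (aromatic): no H
  2 × C: no H
  1 × C: 3 H
  1 × O (charge -1): no H
  Total hydrogens = 7.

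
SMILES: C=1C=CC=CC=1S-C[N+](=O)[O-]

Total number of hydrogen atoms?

7

Hydrogens are implicit in SMILES; fill each atom to its normal valence:
  5 × C (aromatic): 1 H each → 5
  1 × C: 2 H
  1 × C (aromatic): no H
  1 × N (charge +1): no H
  1 × O: no H
  1 × O (charge -1): no H
  1 × S: no H
  Total hydrogens = 7.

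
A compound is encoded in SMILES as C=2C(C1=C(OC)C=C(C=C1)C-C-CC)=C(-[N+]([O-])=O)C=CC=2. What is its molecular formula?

C17H19NO3

Heavy atoms from the SMILES: 17 C, 1 N, 3 O.
Implicit hydrogens by atom environment:
  7 × C (aromatic): 1 H each → 7
  5 × C (aromatic): no H
  3 × C: 2 H each → 6
  2 × C: 3 H each → 6
  2 × O: no H
  1 × N (charge +1): no H
  1 × O (charge -1): no H
  Total hydrogens = 19.
Molecular formula: C17H19NO3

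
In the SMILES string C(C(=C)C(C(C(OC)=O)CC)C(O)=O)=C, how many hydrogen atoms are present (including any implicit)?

Hydrogens are implicit in SMILES; fill each atom to its normal valence:
  3 × C: 2 H each → 6
  3 × C: 1 H each → 3
  3 × C: no H
  3 × O: no H
  2 × C: 3 H each → 6
  1 × O: 1 H
  Total hydrogens = 16.

16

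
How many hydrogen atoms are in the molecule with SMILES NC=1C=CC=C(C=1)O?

Hydrogens are implicit in SMILES; fill each atom to its normal valence:
  4 × C (aromatic): 1 H each → 4
  2 × C (aromatic): no H
  1 × N: 2 H
  1 × O: 1 H
  Total hydrogens = 7.

7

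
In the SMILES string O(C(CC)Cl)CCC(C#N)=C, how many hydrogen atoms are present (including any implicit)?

Hydrogens are implicit in SMILES; fill each atom to its normal valence:
  4 × C: 2 H each → 8
  2 × C: no H
  1 × C: 3 H
  1 × C: 1 H
  1 × Cl: no H
  1 × N: no H
  1 × O: no H
  Total hydrogens = 12.

12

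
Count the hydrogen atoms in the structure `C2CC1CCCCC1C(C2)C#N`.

17

Hydrogens are implicit in SMILES; fill each atom to its normal valence:
  7 × C: 2 H each → 14
  3 × C: 1 H each → 3
  1 × C: no H
  1 × N: no H
  Total hydrogens = 17.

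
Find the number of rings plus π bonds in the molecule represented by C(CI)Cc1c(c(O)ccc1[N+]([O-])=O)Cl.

Molecular formula from the SMILES: C9H9ClINO3.
DoU = (2C + 2 + N − H − X)/2 = (2·9 + 2 + 1 − 9 − 2)/2 = 10/2 = 5.
(Structurally: 1 ring(s) + 4 π bond(s) = 5.)

5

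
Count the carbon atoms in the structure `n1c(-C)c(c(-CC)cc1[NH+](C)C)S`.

The symbol for carbon appears 10 times in the SMILES. Lowercase c denotes aromatic carbon and counts toward C.

10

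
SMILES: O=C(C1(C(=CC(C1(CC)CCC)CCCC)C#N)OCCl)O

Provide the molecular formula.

C17H26ClNO3

Heavy atoms from the SMILES: 17 C, 1 Cl, 1 N, 3 O.
Implicit hydrogens by atom environment:
  7 × C: 2 H each → 14
  5 × C: no H
  3 × C: 3 H each → 9
  2 × C: 1 H each → 2
  2 × O: no H
  1 × Cl: no H
  1 × N: no H
  1 × O: 1 H
  Total hydrogens = 26.
Molecular formula: C17H26ClNO3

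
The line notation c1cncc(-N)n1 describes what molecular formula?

C4H5N3

Heavy atoms from the SMILES: 4 C, 3 N.
Implicit hydrogens by atom environment:
  3 × C (aromatic): 1 H each → 3
  2 × N (aromatic): no H
  1 × C (aromatic): no H
  1 × N: 2 H
  Total hydrogens = 5.
Molecular formula: C4H5N3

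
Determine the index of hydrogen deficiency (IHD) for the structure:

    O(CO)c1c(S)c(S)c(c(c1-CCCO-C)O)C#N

Molecular formula from the SMILES: C12H15NO4S2.
DoU = (2C + 2 + N − H − X)/2 = (2·12 + 2 + 1 − 15 − 0)/2 = 12/2 = 6.
(Structurally: 1 ring(s) + 5 π bond(s) = 6.)

6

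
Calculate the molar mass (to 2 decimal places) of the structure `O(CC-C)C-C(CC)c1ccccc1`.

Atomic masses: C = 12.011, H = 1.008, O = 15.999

Molecular formula: C13H20O.
M = 13×12.011 + 20×1.008 + 1×15.999 = 192.30 g/mol.

192.30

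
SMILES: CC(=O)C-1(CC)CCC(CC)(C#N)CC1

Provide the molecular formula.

Heavy atoms from the SMILES: 13 C, 1 N, 1 O.
Implicit hydrogens by atom environment:
  6 × C: 2 H each → 12
  4 × C: no H
  3 × C: 3 H each → 9
  1 × N: no H
  1 × O: no H
  Total hydrogens = 21.
Molecular formula: C13H21NO

C13H21NO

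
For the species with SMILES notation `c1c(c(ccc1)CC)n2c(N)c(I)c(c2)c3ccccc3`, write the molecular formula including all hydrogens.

Heavy atoms from the SMILES: 18 C, 1 I, 2 N.
Implicit hydrogens by atom environment:
  10 × C (aromatic): 1 H each → 10
  6 × C (aromatic): no H
  1 × C: 3 H
  1 × C: 2 H
  1 × I: no H
  1 × N: 2 H
  1 × N (aromatic): no H
  Total hydrogens = 17.
Molecular formula: C18H17IN2

C18H17IN2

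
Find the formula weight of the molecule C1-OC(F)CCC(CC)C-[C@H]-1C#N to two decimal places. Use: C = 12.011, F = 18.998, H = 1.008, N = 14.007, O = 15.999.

185.24

Molecular formula: C10H16FNO.
M = 10×12.011 + 1×18.998 + 16×1.008 + 1×14.007 + 1×15.999 = 185.24 g/mol.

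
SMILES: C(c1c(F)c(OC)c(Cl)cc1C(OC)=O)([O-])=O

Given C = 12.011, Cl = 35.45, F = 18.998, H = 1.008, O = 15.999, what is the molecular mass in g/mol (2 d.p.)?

Molecular formula: C10H7ClFO5-.
M = 10×12.011 + 1×35.45 + 1×18.998 + 7×1.008 + 5×15.999 = 261.61 g/mol.

261.61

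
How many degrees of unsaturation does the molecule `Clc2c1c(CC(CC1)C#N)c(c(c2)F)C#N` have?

Molecular formula from the SMILES: C12H8ClFN2.
DoU = (2C + 2 + N − H − X)/2 = (2·12 + 2 + 2 − 8 − 2)/2 = 18/2 = 9.
(Structurally: 2 ring(s) + 7 π bond(s) = 9.)

9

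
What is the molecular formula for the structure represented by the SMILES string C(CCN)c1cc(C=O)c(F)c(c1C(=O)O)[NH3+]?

C11H14FN2O3+

Heavy atoms from the SMILES: 11 C, 1 F, 2 N, 3 O.
Implicit hydrogens by atom environment:
  5 × C (aromatic): no H
  3 × C: 2 H each → 6
  2 × O: no H
  1 × C (aromatic): 1 H
  1 × C: 1 H
  1 × C: no H
  1 × F: no H
  1 × N (charge +1): 3 H
  1 × N: 2 H
  1 × O: 1 H
  Total hydrogens = 14.
Net charge +1.
Molecular formula: C11H14FN2O3+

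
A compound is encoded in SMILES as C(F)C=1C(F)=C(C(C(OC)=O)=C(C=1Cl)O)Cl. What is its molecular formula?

C9H6Cl2F2O3

Heavy atoms from the SMILES: 9 C, 2 Cl, 2 F, 3 O.
Implicit hydrogens by atom environment:
  6 × C (aromatic): no H
  2 × Cl: no H
  2 × F: no H
  2 × O: no H
  1 × C: 3 H
  1 × C: 2 H
  1 × C: no H
  1 × O: 1 H
  Total hydrogens = 6.
Molecular formula: C9H6Cl2F2O3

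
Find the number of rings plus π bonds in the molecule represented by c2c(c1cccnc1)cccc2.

8

Molecular formula from the SMILES: C11H9N.
DoU = (2C + 2 + N − H − X)/2 = (2·11 + 2 + 1 − 9 − 0)/2 = 16/2 = 8.
(Structurally: 2 ring(s) + 6 π bond(s) = 8.)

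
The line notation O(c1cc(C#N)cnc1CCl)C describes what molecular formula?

C8H7ClN2O

Heavy atoms from the SMILES: 8 C, 1 Cl, 2 N, 1 O.
Implicit hydrogens by atom environment:
  3 × C (aromatic): no H
  2 × C (aromatic): 1 H each → 2
  1 × C: 3 H
  1 × C: 2 H
  1 × C: no H
  1 × Cl: no H
  1 × N (aromatic): no H
  1 × N: no H
  1 × O: no H
  Total hydrogens = 7.
Molecular formula: C8H7ClN2O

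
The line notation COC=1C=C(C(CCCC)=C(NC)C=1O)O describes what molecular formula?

Heavy atoms from the SMILES: 12 C, 1 N, 3 O.
Implicit hydrogens by atom environment:
  5 × C (aromatic): no H
  3 × C: 3 H each → 9
  3 × C: 2 H each → 6
  2 × O: 1 H each → 2
  1 × C (aromatic): 1 H
  1 × N: 1 H
  1 × O: no H
  Total hydrogens = 19.
Molecular formula: C12H19NO3

C12H19NO3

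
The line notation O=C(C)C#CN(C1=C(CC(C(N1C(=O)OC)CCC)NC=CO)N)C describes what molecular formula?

Heavy atoms from the SMILES: 17 C, 4 N, 4 O.
Implicit hydrogens by atom environment:
  6 × C: no H
  4 × C: 3 H each → 12
  4 × C: 1 H each → 4
  3 × C: 2 H each → 6
  3 × O: no H
  2 × N: no H
  1 × N: 2 H
  1 × N: 1 H
  1 × O: 1 H
  Total hydrogens = 26.
Molecular formula: C17H26N4O4

C17H26N4O4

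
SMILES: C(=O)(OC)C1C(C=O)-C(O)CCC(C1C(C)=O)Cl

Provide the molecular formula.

C12H17ClO5

Heavy atoms from the SMILES: 12 C, 1 Cl, 5 O.
Implicit hydrogens by atom environment:
  6 × C: 1 H each → 6
  4 × O: no H
  2 × C: 3 H each → 6
  2 × C: 2 H each → 4
  2 × C: no H
  1 × Cl: no H
  1 × O: 1 H
  Total hydrogens = 17.
Molecular formula: C12H17ClO5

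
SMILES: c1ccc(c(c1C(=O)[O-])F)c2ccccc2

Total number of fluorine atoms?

1

The symbol for fluorine appears 1 time in the SMILES.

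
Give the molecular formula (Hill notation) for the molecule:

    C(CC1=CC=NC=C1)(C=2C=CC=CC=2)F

C13H12FN

Heavy atoms from the SMILES: 13 C, 1 F, 1 N.
Implicit hydrogens by atom environment:
  9 × C (aromatic): 1 H each → 9
  2 × C (aromatic): no H
  1 × C: 2 H
  1 × C: 1 H
  1 × F: no H
  1 × N (aromatic): no H
  Total hydrogens = 12.
Molecular formula: C13H12FN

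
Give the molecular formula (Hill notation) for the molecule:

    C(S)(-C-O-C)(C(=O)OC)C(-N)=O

C6H11NO4S

Heavy atoms from the SMILES: 6 C, 1 N, 4 O, 1 S.
Implicit hydrogens by atom environment:
  4 × O: no H
  3 × C: no H
  2 × C: 3 H each → 6
  1 × C: 2 H
  1 × N: 2 H
  1 × S: 1 H
  Total hydrogens = 11.
Molecular formula: C6H11NO4S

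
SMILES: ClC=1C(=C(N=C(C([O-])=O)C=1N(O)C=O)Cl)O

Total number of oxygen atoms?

5

The symbol for oxygen appears 5 times in the SMILES.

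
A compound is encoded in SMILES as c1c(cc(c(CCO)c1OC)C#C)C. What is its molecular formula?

C12H14O2

Heavy atoms from the SMILES: 12 C, 2 O.
Implicit hydrogens by atom environment:
  4 × C (aromatic): no H
  2 × C: 3 H each → 6
  2 × C: 2 H each → 4
  2 × C (aromatic): 1 H each → 2
  1 × C: 1 H
  1 × C: no H
  1 × O: 1 H
  1 × O: no H
  Total hydrogens = 14.
Molecular formula: C12H14O2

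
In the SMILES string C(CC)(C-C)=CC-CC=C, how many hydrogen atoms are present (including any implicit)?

Hydrogens are implicit in SMILES; fill each atom to its normal valence:
  5 × C: 2 H each → 10
  2 × C: 3 H each → 6
  2 × C: 1 H each → 2
  1 × C: no H
  Total hydrogens = 18.

18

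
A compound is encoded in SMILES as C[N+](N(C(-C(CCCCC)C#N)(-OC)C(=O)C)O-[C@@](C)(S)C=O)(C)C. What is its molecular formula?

C17H32N3O4S+

Heavy atoms from the SMILES: 17 C, 3 N, 4 O, 1 S.
Implicit hydrogens by atom environment:
  7 × C: 3 H each → 21
  4 × C: 2 H each → 8
  4 × C: no H
  4 × O: no H
  2 × C: 1 H each → 2
  2 × N: no H
  1 × N (charge +1): no H
  1 × S: 1 H
  Total hydrogens = 32.
Net charge +1.
Molecular formula: C17H32N3O4S+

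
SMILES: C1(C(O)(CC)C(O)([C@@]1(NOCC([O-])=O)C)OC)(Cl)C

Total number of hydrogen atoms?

Hydrogens are implicit in SMILES; fill each atom to its normal valence:
  5 × C: no H
  4 × C: 3 H each → 12
  3 × O: no H
  2 × C: 2 H each → 4
  2 × O: 1 H each → 2
  1 × Cl: no H
  1 × N: 1 H
  1 × O (charge -1): no H
  Total hydrogens = 19.

19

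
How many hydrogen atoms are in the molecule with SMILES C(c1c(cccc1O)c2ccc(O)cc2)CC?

Hydrogens are implicit in SMILES; fill each atom to its normal valence:
  7 × C (aromatic): 1 H each → 7
  5 × C (aromatic): no H
  2 × C: 2 H each → 4
  2 × O: 1 H each → 2
  1 × C: 3 H
  Total hydrogens = 16.

16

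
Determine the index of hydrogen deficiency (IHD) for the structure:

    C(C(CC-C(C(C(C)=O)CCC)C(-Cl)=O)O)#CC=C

Molecular formula from the SMILES: C15H21ClO3.
DoU = (2C + 2 + N − H − X)/2 = (2·15 + 2 + 0 − 21 − 1)/2 = 10/2 = 5.
(Structurally: 0 ring(s) + 5 π bond(s) = 5.)

5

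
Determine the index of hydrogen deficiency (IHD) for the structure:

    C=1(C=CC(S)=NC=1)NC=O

5

Molecular formula from the SMILES: C6H6N2OS.
DoU = (2C + 2 + N − H − X)/2 = (2·6 + 2 + 2 − 6 − 0)/2 = 10/2 = 5.
(Structurally: 1 ring(s) + 4 π bond(s) = 5.)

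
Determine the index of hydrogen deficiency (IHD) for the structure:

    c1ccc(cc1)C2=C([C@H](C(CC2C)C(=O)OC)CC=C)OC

8

Molecular formula from the SMILES: C19H24O3.
DoU = (2C + 2 + N − H − X)/2 = (2·19 + 2 + 0 − 24 − 0)/2 = 16/2 = 8.
(Structurally: 2 ring(s) + 6 π bond(s) = 8.)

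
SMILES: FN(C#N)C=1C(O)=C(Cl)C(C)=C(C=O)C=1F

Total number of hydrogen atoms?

5

Hydrogens are implicit in SMILES; fill each atom to its normal valence:
  6 × C (aromatic): no H
  2 × F: no H
  2 × N: no H
  1 × C: 3 H
  1 × C: 1 H
  1 × C: no H
  1 × Cl: no H
  1 × O: 1 H
  1 × O: no H
  Total hydrogens = 5.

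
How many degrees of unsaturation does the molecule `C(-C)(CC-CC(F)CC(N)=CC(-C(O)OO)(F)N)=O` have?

2

Molecular formula from the SMILES: C11H20F2N2O4.
DoU = (2C + 2 + N − H − X)/2 = (2·11 + 2 + 2 − 20 − 2)/2 = 4/2 = 2.
(Structurally: 0 ring(s) + 2 π bond(s) = 2.)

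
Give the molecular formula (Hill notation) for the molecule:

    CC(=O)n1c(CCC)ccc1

Heavy atoms from the SMILES: 9 C, 1 N, 1 O.
Implicit hydrogens by atom environment:
  3 × C (aromatic): 1 H each → 3
  2 × C: 3 H each → 6
  2 × C: 2 H each → 4
  1 × C (aromatic): no H
  1 × C: no H
  1 × N (aromatic): no H
  1 × O: no H
  Total hydrogens = 13.
Molecular formula: C9H13NO

C9H13NO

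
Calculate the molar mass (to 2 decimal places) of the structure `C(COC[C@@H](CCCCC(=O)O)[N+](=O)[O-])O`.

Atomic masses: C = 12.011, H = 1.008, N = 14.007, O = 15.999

235.24

Molecular formula: C9H17NO6.
M = 9×12.011 + 17×1.008 + 1×14.007 + 6×15.999 = 235.24 g/mol.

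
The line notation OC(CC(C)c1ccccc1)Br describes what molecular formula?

Heavy atoms from the SMILES: 1 Br, 10 C, 1 O.
Implicit hydrogens by atom environment:
  5 × C (aromatic): 1 H each → 5
  2 × C: 1 H each → 2
  1 × Br: no H
  1 × C: 3 H
  1 × C: 2 H
  1 × C (aromatic): no H
  1 × O: 1 H
  Total hydrogens = 13.
Molecular formula: C10H13BrO

C10H13BrO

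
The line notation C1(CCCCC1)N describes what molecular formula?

C6H13N

Heavy atoms from the SMILES: 6 C, 1 N.
Implicit hydrogens by atom environment:
  5 × C: 2 H each → 10
  1 × C: 1 H
  1 × N: 2 H
  Total hydrogens = 13.
Molecular formula: C6H13N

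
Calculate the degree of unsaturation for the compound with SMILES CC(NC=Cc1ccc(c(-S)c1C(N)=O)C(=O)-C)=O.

Molecular formula from the SMILES: C13H14N2O3S.
DoU = (2C + 2 + N − H − X)/2 = (2·13 + 2 + 2 − 14 − 0)/2 = 16/2 = 8.
(Structurally: 1 ring(s) + 7 π bond(s) = 8.)

8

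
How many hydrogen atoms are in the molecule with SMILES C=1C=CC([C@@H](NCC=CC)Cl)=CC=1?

14

Hydrogens are implicit in SMILES; fill each atom to its normal valence:
  5 × C (aromatic): 1 H each → 5
  3 × C: 1 H each → 3
  1 × C: 3 H
  1 × C: 2 H
  1 × C (aromatic): no H
  1 × Cl: no H
  1 × N: 1 H
  Total hydrogens = 14.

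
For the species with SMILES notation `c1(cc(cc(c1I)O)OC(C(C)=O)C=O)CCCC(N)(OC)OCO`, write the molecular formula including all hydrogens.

Heavy atoms from the SMILES: 16 C, 1 I, 1 N, 7 O.
Implicit hydrogens by atom environment:
  5 × O: no H
  4 × C: 2 H each → 8
  4 × C (aromatic): no H
  2 × C: 3 H each → 6
  2 × C (aromatic): 1 H each → 2
  2 × C: 1 H each → 2
  2 × C: no H
  2 × O: 1 H each → 2
  1 × I: no H
  1 × N: 2 H
  Total hydrogens = 22.
Molecular formula: C16H22INO7

C16H22INO7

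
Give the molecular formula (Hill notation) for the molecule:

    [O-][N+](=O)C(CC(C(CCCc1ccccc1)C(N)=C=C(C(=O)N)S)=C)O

C18H23N3O4S

Heavy atoms from the SMILES: 18 C, 3 N, 4 O, 1 S.
Implicit hydrogens by atom environment:
  5 × C: 2 H each → 10
  5 × C (aromatic): 1 H each → 5
  5 × C: no H
  2 × C: 1 H each → 2
  2 × N: 2 H each → 4
  2 × O: no H
  1 × C (aromatic): no H
  1 × N (charge +1): no H
  1 × O: 1 H
  1 × O (charge -1): no H
  1 × S: 1 H
  Total hydrogens = 23.
Molecular formula: C18H23N3O4S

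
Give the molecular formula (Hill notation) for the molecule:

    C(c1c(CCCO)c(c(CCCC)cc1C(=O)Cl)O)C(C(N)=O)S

C17H24ClNO4S

Heavy atoms from the SMILES: 17 C, 1 Cl, 1 N, 4 O, 1 S.
Implicit hydrogens by atom environment:
  7 × C: 2 H each → 14
  5 × C (aromatic): no H
  2 × C: no H
  2 × O: 1 H each → 2
  2 × O: no H
  1 × C: 3 H
  1 × C (aromatic): 1 H
  1 × C: 1 H
  1 × Cl: no H
  1 × N: 2 H
  1 × S: 1 H
  Total hydrogens = 24.
Molecular formula: C17H24ClNO4S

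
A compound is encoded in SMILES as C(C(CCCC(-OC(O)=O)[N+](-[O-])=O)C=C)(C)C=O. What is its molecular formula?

Heavy atoms from the SMILES: 11 C, 1 N, 6 O.
Implicit hydrogens by atom environment:
  5 × C: 1 H each → 5
  4 × C: 2 H each → 8
  4 × O: no H
  1 × C: 3 H
  1 × C: no H
  1 × N (charge +1): no H
  1 × O: 1 H
  1 × O (charge -1): no H
  Total hydrogens = 17.
Molecular formula: C11H17NO6

C11H17NO6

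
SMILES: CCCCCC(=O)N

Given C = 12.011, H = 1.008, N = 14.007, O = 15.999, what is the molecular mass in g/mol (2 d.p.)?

115.18

Molecular formula: C6H13NO.
M = 6×12.011 + 13×1.008 + 1×14.007 + 1×15.999 = 115.18 g/mol.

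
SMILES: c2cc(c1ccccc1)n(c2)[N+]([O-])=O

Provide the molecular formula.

C10H8N2O2

Heavy atoms from the SMILES: 10 C, 2 N, 2 O.
Implicit hydrogens by atom environment:
  8 × C (aromatic): 1 H each → 8
  2 × C (aromatic): no H
  1 × N (aromatic): no H
  1 × N (charge +1): no H
  1 × O: no H
  1 × O (charge -1): no H
  Total hydrogens = 8.
Molecular formula: C10H8N2O2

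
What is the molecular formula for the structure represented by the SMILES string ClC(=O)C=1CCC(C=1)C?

C7H9ClO

Heavy atoms from the SMILES: 7 C, 1 Cl, 1 O.
Implicit hydrogens by atom environment:
  2 × C: 2 H each → 4
  2 × C: 1 H each → 2
  2 × C: no H
  1 × C: 3 H
  1 × Cl: no H
  1 × O: no H
  Total hydrogens = 9.
Molecular formula: C7H9ClO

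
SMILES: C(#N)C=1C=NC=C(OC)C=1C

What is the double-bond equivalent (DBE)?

6

Molecular formula from the SMILES: C8H8N2O.
DoU = (2C + 2 + N − H − X)/2 = (2·8 + 2 + 2 − 8 − 0)/2 = 12/2 = 6.
(Structurally: 1 ring(s) + 5 π bond(s) = 6.)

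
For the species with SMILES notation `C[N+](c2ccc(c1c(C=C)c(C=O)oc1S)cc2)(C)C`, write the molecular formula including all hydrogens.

Heavy atoms from the SMILES: 16 C, 1 N, 2 O, 1 S.
Implicit hydrogens by atom environment:
  6 × C (aromatic): no H
  4 × C (aromatic): 1 H each → 4
  3 × C: 3 H each → 9
  2 × C: 1 H each → 2
  1 × C: 2 H
  1 × N (charge +1): no H
  1 × O (aromatic): no H
  1 × O: no H
  1 × S: 1 H
  Total hydrogens = 18.
Net charge +1.
Molecular formula: C16H18NO2S+

C16H18NO2S+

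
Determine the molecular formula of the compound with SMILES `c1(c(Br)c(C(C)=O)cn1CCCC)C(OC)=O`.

Heavy atoms from the SMILES: 1 Br, 12 C, 1 N, 3 O.
Implicit hydrogens by atom environment:
  3 × C: 3 H each → 9
  3 × C: 2 H each → 6
  3 × C (aromatic): no H
  3 × O: no H
  2 × C: no H
  1 × Br: no H
  1 × C (aromatic): 1 H
  1 × N (aromatic): no H
  Total hydrogens = 16.
Molecular formula: C12H16BrNO3

C12H16BrNO3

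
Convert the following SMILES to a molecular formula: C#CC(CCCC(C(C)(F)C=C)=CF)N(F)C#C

Heavy atoms from the SMILES: 14 C, 3 F, 1 N.
Implicit hydrogens by atom environment:
  5 × C: 1 H each → 5
  4 × C: 2 H each → 8
  4 × C: no H
  3 × F: no H
  1 × C: 3 H
  1 × N: no H
  Total hydrogens = 16.
Molecular formula: C14H16F3N

C14H16F3N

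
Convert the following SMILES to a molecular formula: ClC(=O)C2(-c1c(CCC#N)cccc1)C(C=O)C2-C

C15H14ClNO2

Heavy atoms from the SMILES: 15 C, 1 Cl, 1 N, 2 O.
Implicit hydrogens by atom environment:
  4 × C (aromatic): 1 H each → 4
  3 × C: 1 H each → 3
  3 × C: no H
  2 × C: 2 H each → 4
  2 × C (aromatic): no H
  2 × O: no H
  1 × C: 3 H
  1 × Cl: no H
  1 × N: no H
  Total hydrogens = 14.
Molecular formula: C15H14ClNO2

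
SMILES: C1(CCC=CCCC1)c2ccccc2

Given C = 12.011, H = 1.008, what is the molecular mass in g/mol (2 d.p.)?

Molecular formula: C14H18.
M = 14×12.011 + 18×1.008 = 186.30 g/mol.

186.30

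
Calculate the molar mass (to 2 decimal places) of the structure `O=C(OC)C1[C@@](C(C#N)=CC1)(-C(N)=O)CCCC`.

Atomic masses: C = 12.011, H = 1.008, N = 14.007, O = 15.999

250.30

Molecular formula: C13H18N2O3.
M = 13×12.011 + 18×1.008 + 2×14.007 + 3×15.999 = 250.30 g/mol.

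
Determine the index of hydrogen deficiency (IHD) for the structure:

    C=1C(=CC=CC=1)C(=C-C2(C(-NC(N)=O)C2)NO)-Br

7

Molecular formula from the SMILES: C12H14BrN3O2.
DoU = (2C + 2 + N − H − X)/2 = (2·12 + 2 + 3 − 14 − 1)/2 = 14/2 = 7.
(Structurally: 2 ring(s) + 5 π bond(s) = 7.)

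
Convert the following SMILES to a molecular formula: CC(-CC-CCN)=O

Heavy atoms from the SMILES: 6 C, 1 N, 1 O.
Implicit hydrogens by atom environment:
  4 × C: 2 H each → 8
  1 × C: 3 H
  1 × C: no H
  1 × N: 2 H
  1 × O: no H
  Total hydrogens = 13.
Molecular formula: C6H13NO

C6H13NO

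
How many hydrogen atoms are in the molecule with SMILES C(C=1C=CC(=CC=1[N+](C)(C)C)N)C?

Hydrogens are implicit in SMILES; fill each atom to its normal valence:
  4 × C: 3 H each → 12
  3 × C (aromatic): 1 H each → 3
  3 × C (aromatic): no H
  1 × C: 2 H
  1 × N: 2 H
  1 × N (charge +1): no H
  Total hydrogens = 19.

19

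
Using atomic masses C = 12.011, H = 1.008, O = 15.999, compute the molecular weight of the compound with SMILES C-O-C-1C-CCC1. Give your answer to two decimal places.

100.16

Molecular formula: C6H12O.
M = 6×12.011 + 12×1.008 + 1×15.999 = 100.16 g/mol.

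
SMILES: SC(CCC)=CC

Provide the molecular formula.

Heavy atoms from the SMILES: 6 C, 1 S.
Implicit hydrogens by atom environment:
  2 × C: 3 H each → 6
  2 × C: 2 H each → 4
  1 × C: 1 H
  1 × C: no H
  1 × S: 1 H
  Total hydrogens = 12.
Molecular formula: C6H12S

C6H12S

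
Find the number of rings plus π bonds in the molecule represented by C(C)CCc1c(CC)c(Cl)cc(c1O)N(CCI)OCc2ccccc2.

Molecular formula from the SMILES: C21H27ClINO2.
DoU = (2C + 2 + N − H − X)/2 = (2·21 + 2 + 1 − 27 − 2)/2 = 16/2 = 8.
(Structurally: 2 ring(s) + 6 π bond(s) = 8.)

8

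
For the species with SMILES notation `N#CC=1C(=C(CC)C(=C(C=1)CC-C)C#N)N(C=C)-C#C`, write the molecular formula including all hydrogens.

C17H17N3

Heavy atoms from the SMILES: 17 C, 3 N.
Implicit hydrogens by atom environment:
  5 × C (aromatic): no H
  4 × C: 2 H each → 8
  3 × C: no H
  3 × N: no H
  2 × C: 3 H each → 6
  2 × C: 1 H each → 2
  1 × C (aromatic): 1 H
  Total hydrogens = 17.
Molecular formula: C17H17N3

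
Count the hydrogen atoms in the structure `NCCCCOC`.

13

Hydrogens are implicit in SMILES; fill each atom to its normal valence:
  4 × C: 2 H each → 8
  1 × C: 3 H
  1 × N: 2 H
  1 × O: no H
  Total hydrogens = 13.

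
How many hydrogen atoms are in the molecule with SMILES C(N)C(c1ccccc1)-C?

Hydrogens are implicit in SMILES; fill each atom to its normal valence:
  5 × C (aromatic): 1 H each → 5
  1 × C: 3 H
  1 × C: 2 H
  1 × C: 1 H
  1 × C (aromatic): no H
  1 × N: 2 H
  Total hydrogens = 13.

13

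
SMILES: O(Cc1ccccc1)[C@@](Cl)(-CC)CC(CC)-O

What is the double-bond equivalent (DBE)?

Molecular formula from the SMILES: C14H21ClO2.
DoU = (2C + 2 + N − H − X)/2 = (2·14 + 2 + 0 − 21 − 1)/2 = 8/2 = 4.
(Structurally: 1 ring(s) + 3 π bond(s) = 4.)

4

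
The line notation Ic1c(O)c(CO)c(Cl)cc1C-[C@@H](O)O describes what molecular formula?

Heavy atoms from the SMILES: 9 C, 1 Cl, 1 I, 4 O.
Implicit hydrogens by atom environment:
  5 × C (aromatic): no H
  4 × O: 1 H each → 4
  2 × C: 2 H each → 4
  1 × C (aromatic): 1 H
  1 × C: 1 H
  1 × Cl: no H
  1 × I: no H
  Total hydrogens = 10.
Molecular formula: C9H10ClIO4

C9H10ClIO4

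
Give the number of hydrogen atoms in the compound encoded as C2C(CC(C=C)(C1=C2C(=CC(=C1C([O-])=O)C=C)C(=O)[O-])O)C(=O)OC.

16

Hydrogens are implicit in SMILES; fill each atom to its normal valence:
  5 × C (aromatic): no H
  4 × C: 2 H each → 8
  4 × C: no H
  4 × O: no H
  3 × C: 1 H each → 3
  2 × O (charge -1): no H
  1 × C: 3 H
  1 × C (aromatic): 1 H
  1 × O: 1 H
  Total hydrogens = 16.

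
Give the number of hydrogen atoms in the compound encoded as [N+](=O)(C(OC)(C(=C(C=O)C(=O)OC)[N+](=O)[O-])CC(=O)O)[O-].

Hydrogens are implicit in SMILES; fill each atom to its normal valence:
  7 × O: no H
  5 × C: no H
  2 × C: 3 H each → 6
  2 × N (charge +1): no H
  2 × O (charge -1): no H
  1 × C: 2 H
  1 × C: 1 H
  1 × O: 1 H
  Total hydrogens = 10.

10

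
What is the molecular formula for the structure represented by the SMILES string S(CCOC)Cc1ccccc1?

C10H14OS

Heavy atoms from the SMILES: 10 C, 1 O, 1 S.
Implicit hydrogens by atom environment:
  5 × C (aromatic): 1 H each → 5
  3 × C: 2 H each → 6
  1 × C: 3 H
  1 × C (aromatic): no H
  1 × O: no H
  1 × S: no H
  Total hydrogens = 14.
Molecular formula: C10H14OS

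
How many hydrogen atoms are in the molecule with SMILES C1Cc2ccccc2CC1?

Hydrogens are implicit in SMILES; fill each atom to its normal valence:
  4 × C: 2 H each → 8
  4 × C (aromatic): 1 H each → 4
  2 × C (aromatic): no H
  Total hydrogens = 12.

12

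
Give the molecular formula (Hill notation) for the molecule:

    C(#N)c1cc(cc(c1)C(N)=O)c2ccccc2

C14H10N2O

Heavy atoms from the SMILES: 14 C, 2 N, 1 O.
Implicit hydrogens by atom environment:
  8 × C (aromatic): 1 H each → 8
  4 × C (aromatic): no H
  2 × C: no H
  1 × N: 2 H
  1 × N: no H
  1 × O: no H
  Total hydrogens = 10.
Molecular formula: C14H10N2O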